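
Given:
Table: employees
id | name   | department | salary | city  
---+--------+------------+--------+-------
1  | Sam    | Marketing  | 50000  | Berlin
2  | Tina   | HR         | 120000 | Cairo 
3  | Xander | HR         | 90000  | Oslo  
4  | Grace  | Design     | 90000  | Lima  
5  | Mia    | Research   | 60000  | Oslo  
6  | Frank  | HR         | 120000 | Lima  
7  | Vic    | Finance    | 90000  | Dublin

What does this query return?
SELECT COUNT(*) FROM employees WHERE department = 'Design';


Counting rows where department = 'Design'
  Grace -> MATCH


1


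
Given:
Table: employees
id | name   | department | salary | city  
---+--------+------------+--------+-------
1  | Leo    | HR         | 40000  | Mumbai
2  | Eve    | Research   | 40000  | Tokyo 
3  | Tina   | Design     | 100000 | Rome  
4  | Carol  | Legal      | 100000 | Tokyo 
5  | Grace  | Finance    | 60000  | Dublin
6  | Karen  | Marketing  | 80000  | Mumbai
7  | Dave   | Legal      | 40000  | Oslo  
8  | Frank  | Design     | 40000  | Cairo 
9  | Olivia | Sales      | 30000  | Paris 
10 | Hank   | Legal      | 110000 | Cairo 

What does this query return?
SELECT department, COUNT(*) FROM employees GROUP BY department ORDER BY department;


Assigning each row to its department group:
  Leo -> HR
  Eve -> Research
  Tina -> Design
  Carol -> Legal
  Grace -> Finance
  Karen -> Marketing
  Dave -> Legal
  Frank -> Design
  Olivia -> Sales
  Hank -> Legal


7 groups:
Design, 2
Finance, 1
HR, 1
Legal, 3
Marketing, 1
Research, 1
Sales, 1


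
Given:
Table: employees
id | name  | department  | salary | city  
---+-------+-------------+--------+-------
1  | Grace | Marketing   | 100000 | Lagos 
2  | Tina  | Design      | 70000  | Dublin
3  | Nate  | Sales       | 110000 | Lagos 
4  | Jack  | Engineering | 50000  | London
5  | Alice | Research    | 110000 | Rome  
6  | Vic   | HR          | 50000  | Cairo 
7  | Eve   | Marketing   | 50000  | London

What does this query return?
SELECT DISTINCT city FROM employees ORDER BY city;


All 'city' values (row order): Lagos, Dublin, Lagos, London, Rome, Cairo, London
Removing duplicates leaves 5 unique value(s).

5 values:
Cairo
Dublin
Lagos
London
Rome


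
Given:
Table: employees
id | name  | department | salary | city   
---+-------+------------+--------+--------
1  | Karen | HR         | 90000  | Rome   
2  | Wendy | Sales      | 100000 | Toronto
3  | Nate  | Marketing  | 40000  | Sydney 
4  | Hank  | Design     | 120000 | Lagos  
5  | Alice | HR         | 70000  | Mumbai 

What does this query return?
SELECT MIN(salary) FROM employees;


Salaries: 90000, 100000, 40000, 120000, 70000
MIN = 40000

40000


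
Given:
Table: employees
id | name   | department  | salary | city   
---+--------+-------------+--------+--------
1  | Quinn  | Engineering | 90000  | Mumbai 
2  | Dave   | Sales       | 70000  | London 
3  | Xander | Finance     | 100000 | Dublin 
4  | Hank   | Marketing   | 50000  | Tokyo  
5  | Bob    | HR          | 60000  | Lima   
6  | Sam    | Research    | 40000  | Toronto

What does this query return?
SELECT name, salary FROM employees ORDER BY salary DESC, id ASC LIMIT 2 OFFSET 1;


Sort by salary DESC (id ASC tiebreak), then skip 1 and take 2
Rows 2 through 3

2 rows:
Quinn, 90000
Dave, 70000


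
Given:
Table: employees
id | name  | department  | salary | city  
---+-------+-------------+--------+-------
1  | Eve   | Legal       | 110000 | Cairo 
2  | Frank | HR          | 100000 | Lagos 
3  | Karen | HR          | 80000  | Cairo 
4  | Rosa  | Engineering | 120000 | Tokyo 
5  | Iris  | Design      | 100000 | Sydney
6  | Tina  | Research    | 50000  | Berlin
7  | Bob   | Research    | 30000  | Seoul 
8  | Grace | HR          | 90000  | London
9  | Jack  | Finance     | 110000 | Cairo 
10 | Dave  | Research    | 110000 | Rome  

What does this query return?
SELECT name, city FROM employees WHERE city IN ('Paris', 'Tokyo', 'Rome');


Filtering: city IN ('Paris', 'Tokyo', 'Rome')
Matching: 2 rows

2 rows:
Rosa, Tokyo
Dave, Rome


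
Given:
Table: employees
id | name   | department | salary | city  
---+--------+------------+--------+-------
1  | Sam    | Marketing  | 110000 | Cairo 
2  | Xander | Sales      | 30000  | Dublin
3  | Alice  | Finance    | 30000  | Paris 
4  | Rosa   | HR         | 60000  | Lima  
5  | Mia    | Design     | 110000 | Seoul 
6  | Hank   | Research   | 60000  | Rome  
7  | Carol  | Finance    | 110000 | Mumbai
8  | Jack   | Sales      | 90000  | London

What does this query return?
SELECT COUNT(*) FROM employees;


COUNT(*) counts all rows

8


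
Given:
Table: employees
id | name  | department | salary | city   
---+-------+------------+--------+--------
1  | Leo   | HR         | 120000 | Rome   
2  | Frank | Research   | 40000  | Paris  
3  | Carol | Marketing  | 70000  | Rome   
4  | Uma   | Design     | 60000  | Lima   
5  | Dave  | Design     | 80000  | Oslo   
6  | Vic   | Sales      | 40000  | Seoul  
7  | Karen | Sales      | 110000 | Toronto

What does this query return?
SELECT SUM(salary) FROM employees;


SUM(salary) = 120000 + 40000 + 70000 + 60000 + 80000 + 40000 + 110000 = 520000

520000


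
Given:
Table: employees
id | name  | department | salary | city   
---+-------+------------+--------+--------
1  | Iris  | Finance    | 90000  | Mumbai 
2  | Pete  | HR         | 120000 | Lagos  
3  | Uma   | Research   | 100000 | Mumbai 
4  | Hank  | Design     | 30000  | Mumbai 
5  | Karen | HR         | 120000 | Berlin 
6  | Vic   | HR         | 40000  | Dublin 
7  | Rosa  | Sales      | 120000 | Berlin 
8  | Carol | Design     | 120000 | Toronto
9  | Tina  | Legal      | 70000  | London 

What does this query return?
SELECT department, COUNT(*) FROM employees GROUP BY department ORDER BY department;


Assigning each row to its department group:
  Iris -> Finance
  Pete -> HR
  Uma -> Research
  Hank -> Design
  Karen -> HR
  Vic -> HR
  Rosa -> Sales
  Carol -> Design
  Tina -> Legal


6 groups:
Design, 2
Finance, 1
HR, 3
Legal, 1
Research, 1
Sales, 1


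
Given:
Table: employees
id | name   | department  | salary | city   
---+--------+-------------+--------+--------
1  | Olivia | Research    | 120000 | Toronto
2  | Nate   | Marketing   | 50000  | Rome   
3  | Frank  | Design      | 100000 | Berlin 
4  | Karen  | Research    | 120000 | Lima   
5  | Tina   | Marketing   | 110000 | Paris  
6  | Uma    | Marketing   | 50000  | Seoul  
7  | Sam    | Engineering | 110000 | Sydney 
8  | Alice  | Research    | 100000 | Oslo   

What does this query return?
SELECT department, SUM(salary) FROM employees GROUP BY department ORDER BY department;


Summing salary within each department:
  Design: 100000 = 100000
  Engineering: 110000 = 110000
  Marketing: 50000 + 110000 + 50000 = 210000
  Research: 120000 + 120000 + 100000 = 340000


4 groups:
Design, 100000
Engineering, 110000
Marketing, 210000
Research, 340000


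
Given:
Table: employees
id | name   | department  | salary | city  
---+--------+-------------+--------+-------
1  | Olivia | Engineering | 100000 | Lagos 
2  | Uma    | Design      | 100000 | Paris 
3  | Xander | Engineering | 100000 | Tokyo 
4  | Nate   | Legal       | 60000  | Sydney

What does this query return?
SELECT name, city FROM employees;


Projecting columns: name, city

4 rows:
Olivia, Lagos
Uma, Paris
Xander, Tokyo
Nate, Sydney


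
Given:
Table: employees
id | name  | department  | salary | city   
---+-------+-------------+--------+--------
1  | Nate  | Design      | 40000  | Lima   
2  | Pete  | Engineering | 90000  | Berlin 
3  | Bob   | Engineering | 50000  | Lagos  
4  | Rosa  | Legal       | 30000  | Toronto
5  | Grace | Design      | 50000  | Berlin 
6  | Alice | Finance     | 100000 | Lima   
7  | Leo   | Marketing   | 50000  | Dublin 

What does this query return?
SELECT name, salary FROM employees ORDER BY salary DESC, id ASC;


Sorting by salary DESC, then id ASC for ties

7 rows:
Alice, 100000
Pete, 90000
Bob, 50000
Grace, 50000
Leo, 50000
Nate, 40000
Rosa, 30000


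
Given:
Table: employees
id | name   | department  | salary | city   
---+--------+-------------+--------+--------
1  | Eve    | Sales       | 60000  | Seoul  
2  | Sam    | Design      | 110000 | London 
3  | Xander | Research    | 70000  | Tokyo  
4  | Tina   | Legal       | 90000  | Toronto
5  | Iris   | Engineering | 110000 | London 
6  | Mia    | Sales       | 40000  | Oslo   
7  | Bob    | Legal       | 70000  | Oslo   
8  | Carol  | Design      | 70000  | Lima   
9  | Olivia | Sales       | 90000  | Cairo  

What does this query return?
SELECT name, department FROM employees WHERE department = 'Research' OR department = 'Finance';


Filtering: department = 'Research' OR 'Finance'
Matching: 1 rows

1 rows:
Xander, Research


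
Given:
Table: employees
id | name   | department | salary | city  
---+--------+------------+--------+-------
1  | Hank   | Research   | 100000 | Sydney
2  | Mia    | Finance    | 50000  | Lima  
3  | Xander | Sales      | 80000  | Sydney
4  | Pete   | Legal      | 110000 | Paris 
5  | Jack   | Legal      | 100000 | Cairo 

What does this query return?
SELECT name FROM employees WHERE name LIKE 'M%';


LIKE 'M%' matches names starting with 'M'
Matching: 1

1 rows:
Mia


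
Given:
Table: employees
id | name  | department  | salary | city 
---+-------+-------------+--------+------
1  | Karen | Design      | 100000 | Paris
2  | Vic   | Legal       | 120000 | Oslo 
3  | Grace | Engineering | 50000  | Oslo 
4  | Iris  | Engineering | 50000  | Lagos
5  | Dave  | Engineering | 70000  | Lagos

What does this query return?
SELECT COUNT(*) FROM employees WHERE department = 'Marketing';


Counting rows where department = 'Marketing'


0


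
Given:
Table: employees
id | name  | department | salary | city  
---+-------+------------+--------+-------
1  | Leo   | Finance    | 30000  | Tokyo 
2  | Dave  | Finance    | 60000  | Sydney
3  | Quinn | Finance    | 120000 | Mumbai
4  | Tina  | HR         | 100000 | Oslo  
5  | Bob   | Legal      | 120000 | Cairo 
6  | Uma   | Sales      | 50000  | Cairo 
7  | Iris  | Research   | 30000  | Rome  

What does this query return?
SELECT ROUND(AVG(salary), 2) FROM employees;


SUM(salary) = 510000
COUNT = 7
ROUND(AVG, 2) = ROUND(510000 / 7, 2) = 72857.14

72857.14


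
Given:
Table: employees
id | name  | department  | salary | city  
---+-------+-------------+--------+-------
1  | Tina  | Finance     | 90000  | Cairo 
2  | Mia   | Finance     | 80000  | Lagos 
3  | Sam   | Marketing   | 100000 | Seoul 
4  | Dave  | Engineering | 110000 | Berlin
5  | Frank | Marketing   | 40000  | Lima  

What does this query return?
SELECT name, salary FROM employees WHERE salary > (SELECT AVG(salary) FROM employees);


Subquery: AVG(salary) = 84000.0
Filtering: salary > 84000.0
  Tina (90000) -> MATCH
  Sam (100000) -> MATCH
  Dave (110000) -> MATCH


3 rows:
Tina, 90000
Sam, 100000
Dave, 110000


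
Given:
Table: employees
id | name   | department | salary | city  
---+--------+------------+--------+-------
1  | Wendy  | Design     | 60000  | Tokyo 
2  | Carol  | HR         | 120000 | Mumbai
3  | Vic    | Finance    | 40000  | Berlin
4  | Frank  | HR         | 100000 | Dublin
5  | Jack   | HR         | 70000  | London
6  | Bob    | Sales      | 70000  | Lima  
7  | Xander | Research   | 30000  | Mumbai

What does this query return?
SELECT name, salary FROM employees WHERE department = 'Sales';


Filtering: department = 'Sales'
Matching rows: 1

1 rows:
Bob, 70000


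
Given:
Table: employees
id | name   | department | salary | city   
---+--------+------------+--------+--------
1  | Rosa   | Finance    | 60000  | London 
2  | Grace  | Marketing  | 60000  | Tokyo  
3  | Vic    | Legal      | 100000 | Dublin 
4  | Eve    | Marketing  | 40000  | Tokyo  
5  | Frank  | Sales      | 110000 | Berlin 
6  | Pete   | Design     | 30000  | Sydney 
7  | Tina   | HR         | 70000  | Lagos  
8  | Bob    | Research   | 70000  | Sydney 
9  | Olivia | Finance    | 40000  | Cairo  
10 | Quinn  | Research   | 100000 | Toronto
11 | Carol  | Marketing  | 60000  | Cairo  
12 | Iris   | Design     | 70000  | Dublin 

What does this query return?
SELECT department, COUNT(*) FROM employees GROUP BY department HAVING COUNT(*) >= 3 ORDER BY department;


Groups with count >= 3:
  Marketing: 3 -> PASS
  Design: 2 -> filtered out
  Finance: 2 -> filtered out
  HR: 1 -> filtered out
  Legal: 1 -> filtered out
  Research: 2 -> filtered out
  Sales: 1 -> filtered out


1 groups:
Marketing, 3


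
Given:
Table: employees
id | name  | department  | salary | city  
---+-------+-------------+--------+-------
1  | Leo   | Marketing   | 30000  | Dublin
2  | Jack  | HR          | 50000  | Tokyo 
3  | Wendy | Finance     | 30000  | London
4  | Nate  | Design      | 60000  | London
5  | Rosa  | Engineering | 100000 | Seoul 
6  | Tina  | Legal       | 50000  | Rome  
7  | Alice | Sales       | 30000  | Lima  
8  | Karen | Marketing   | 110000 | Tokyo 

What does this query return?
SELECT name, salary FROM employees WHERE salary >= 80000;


Filtering: salary >= 80000
Matching: 2 rows

2 rows:
Rosa, 100000
Karen, 110000


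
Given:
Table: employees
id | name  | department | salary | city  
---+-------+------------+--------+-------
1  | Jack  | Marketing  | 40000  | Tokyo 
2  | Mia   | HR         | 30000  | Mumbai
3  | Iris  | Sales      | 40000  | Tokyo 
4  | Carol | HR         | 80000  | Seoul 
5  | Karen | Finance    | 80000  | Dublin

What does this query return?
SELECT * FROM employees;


SELECT * returns all 5 rows with all columns

5 rows:
1, Jack, Marketing, 40000, Tokyo
2, Mia, HR, 30000, Mumbai
3, Iris, Sales, 40000, Tokyo
4, Carol, HR, 80000, Seoul
5, Karen, Finance, 80000, Dublin


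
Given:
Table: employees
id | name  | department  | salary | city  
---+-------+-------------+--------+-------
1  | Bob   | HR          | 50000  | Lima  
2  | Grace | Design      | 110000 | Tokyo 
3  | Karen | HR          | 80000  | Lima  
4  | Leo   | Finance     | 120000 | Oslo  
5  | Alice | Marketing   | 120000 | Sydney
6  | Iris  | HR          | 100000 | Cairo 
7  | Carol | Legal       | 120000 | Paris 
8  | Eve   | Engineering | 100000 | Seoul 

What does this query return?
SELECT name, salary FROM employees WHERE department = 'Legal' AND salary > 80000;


Filtering: department = 'Legal' AND salary > 80000
Matching: 1 rows

1 rows:
Carol, 120000


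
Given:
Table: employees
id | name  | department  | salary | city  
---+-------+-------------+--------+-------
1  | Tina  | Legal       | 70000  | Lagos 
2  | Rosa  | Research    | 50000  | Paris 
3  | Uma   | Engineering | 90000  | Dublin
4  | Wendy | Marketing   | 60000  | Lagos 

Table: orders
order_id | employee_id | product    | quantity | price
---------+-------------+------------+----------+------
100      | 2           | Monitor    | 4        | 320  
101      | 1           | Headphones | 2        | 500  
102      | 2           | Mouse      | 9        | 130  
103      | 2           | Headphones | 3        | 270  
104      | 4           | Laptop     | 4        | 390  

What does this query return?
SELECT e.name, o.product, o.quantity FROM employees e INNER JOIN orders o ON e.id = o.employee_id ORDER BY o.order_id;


Joining employees.id = orders.employee_id:
  employee Rosa (id=2) -> order Monitor
  employee Tina (id=1) -> order Headphones
  employee Rosa (id=2) -> order Mouse
  employee Rosa (id=2) -> order Headphones
  employee Wendy (id=4) -> order Laptop


5 rows:
Rosa, Monitor, 4
Tina, Headphones, 2
Rosa, Mouse, 9
Rosa, Headphones, 3
Wendy, Laptop, 4


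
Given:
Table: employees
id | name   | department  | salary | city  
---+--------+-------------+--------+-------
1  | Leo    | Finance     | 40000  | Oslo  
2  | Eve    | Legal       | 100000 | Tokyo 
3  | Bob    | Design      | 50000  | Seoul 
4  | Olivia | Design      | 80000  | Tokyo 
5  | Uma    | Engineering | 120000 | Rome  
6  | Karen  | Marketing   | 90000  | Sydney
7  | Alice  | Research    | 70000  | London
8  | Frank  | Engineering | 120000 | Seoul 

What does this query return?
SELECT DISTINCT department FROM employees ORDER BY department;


All 'department' values (row order): Finance, Legal, Design, Design, Engineering, Marketing, Research, Engineering
Removing duplicates leaves 6 unique value(s).

6 values:
Design
Engineering
Finance
Legal
Marketing
Research


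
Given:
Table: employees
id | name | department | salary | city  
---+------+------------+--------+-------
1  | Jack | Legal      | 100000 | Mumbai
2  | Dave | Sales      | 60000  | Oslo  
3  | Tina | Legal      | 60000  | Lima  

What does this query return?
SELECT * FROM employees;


SELECT * returns all 3 rows with all columns

3 rows:
1, Jack, Legal, 100000, Mumbai
2, Dave, Sales, 60000, Oslo
3, Tina, Legal, 60000, Lima


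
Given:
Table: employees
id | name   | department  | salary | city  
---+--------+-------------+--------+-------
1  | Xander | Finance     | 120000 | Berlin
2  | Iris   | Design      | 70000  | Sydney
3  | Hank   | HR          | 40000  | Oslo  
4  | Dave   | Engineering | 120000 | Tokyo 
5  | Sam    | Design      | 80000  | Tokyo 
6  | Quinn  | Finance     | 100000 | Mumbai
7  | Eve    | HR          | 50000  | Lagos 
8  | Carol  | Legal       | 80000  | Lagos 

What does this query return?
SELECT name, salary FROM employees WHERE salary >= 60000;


Filtering: salary >= 60000
Matching: 6 rows

6 rows:
Xander, 120000
Iris, 70000
Dave, 120000
Sam, 80000
Quinn, 100000
Carol, 80000


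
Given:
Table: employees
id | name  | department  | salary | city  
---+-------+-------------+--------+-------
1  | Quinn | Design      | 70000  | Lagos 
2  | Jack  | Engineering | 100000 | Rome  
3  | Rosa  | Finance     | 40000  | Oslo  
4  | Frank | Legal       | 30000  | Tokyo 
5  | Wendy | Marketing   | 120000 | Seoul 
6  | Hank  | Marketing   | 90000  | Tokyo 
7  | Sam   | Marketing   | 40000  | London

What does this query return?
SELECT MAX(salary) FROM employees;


Salaries: 70000, 100000, 40000, 30000, 120000, 90000, 40000
MAX = 120000

120000


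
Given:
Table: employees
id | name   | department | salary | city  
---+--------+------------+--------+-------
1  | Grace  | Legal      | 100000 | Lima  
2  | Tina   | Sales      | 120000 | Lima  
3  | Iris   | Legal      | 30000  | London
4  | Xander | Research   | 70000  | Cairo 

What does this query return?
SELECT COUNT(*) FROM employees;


COUNT(*) counts all rows

4


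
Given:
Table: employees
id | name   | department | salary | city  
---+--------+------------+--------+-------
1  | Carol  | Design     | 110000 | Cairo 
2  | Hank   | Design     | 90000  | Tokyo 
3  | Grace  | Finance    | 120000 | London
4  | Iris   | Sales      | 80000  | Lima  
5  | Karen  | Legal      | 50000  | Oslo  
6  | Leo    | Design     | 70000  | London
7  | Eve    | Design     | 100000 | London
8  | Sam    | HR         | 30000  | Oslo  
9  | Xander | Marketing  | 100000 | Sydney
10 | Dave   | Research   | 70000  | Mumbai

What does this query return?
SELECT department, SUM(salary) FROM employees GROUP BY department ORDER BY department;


Summing salary within each department:
  Design: 110000 + 90000 + 70000 + 100000 = 370000
  Finance: 120000 = 120000
  HR: 30000 = 30000
  Legal: 50000 = 50000
  Marketing: 100000 = 100000
  Research: 70000 = 70000
  Sales: 80000 = 80000


7 groups:
Design, 370000
Finance, 120000
HR, 30000
Legal, 50000
Marketing, 100000
Research, 70000
Sales, 80000


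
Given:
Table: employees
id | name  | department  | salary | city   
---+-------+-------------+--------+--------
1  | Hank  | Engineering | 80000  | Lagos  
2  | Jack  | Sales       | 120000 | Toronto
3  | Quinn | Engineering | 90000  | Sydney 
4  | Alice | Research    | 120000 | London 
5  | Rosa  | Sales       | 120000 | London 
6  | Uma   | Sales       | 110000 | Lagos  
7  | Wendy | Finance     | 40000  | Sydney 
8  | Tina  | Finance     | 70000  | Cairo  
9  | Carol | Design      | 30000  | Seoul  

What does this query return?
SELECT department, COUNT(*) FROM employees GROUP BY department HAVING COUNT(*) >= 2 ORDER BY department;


Groups with count >= 2:
  Engineering: 2 -> PASS
  Finance: 2 -> PASS
  Sales: 3 -> PASS
  Design: 1 -> filtered out
  Research: 1 -> filtered out


3 groups:
Engineering, 2
Finance, 2
Sales, 3


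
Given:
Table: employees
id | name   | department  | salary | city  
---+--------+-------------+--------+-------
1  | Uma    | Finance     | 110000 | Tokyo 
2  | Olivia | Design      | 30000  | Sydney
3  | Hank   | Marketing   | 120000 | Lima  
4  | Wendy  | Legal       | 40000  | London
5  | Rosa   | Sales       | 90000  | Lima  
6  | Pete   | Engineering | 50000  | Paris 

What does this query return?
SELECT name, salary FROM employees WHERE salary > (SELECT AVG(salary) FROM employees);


Subquery: AVG(salary) = 73333.33
Filtering: salary > 73333.33
  Uma (110000) -> MATCH
  Hank (120000) -> MATCH
  Rosa (90000) -> MATCH


3 rows:
Uma, 110000
Hank, 120000
Rosa, 90000


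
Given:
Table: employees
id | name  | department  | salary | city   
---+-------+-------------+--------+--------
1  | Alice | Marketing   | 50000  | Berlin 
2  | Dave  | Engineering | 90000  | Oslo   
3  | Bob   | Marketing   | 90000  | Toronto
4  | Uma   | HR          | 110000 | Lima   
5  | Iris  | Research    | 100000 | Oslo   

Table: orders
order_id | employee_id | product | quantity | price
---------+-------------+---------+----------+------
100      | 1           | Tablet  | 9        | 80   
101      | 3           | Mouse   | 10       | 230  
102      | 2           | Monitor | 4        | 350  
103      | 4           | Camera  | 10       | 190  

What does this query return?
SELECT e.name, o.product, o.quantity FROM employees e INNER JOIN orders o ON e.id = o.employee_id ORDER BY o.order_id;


Joining employees.id = orders.employee_id:
  employee Alice (id=1) -> order Tablet
  employee Bob (id=3) -> order Mouse
  employee Dave (id=2) -> order Monitor
  employee Uma (id=4) -> order Camera


4 rows:
Alice, Tablet, 9
Bob, Mouse, 10
Dave, Monitor, 4
Uma, Camera, 10


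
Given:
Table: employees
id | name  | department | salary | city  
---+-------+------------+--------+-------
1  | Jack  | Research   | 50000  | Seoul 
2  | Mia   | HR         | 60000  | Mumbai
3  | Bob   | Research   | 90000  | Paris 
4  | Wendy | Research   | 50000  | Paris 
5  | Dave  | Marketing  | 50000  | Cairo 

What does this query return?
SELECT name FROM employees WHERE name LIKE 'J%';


LIKE 'J%' matches names starting with 'J'
Matching: 1

1 rows:
Jack


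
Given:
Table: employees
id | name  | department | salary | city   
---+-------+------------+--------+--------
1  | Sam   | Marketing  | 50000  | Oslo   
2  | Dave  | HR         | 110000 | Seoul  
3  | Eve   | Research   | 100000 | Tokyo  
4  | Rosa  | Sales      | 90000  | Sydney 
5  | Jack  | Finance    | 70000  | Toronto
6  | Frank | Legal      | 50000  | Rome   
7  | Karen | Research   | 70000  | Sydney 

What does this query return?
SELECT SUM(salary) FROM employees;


SUM(salary) = 50000 + 110000 + 100000 + 90000 + 70000 + 50000 + 70000 = 540000

540000


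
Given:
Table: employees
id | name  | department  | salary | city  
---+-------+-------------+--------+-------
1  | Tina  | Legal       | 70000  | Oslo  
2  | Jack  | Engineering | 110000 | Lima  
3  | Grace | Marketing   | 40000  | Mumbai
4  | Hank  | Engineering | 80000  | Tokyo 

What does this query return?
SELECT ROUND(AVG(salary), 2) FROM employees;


SUM(salary) = 300000
COUNT = 4
ROUND(AVG, 2) = ROUND(300000 / 4, 2) = 75000.0

75000.0


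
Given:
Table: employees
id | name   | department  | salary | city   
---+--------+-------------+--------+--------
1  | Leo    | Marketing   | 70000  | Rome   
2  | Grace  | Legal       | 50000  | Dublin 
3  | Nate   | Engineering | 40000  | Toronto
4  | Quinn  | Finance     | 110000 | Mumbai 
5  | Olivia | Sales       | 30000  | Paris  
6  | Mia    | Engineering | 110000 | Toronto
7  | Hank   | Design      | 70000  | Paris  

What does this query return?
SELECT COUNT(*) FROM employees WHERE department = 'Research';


Counting rows where department = 'Research'


0


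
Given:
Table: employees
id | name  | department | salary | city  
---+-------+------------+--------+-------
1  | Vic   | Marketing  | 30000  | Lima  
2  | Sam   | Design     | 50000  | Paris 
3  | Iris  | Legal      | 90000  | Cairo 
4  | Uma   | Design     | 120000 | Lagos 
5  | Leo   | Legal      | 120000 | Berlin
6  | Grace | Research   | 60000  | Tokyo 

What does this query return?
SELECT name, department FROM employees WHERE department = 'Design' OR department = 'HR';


Filtering: department = 'Design' OR 'HR'
Matching: 2 rows

2 rows:
Sam, Design
Uma, Design


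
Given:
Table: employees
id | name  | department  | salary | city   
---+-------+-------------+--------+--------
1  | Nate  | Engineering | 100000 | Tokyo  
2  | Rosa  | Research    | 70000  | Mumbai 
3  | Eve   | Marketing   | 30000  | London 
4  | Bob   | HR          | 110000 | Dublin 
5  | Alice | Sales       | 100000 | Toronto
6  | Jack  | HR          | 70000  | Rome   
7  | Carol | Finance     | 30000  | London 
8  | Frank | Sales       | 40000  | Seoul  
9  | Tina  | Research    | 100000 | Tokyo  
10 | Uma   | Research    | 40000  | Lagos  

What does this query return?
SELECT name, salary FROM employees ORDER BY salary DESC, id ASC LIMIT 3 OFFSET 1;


Sort by salary DESC (id ASC tiebreak), then skip 1 and take 3
Rows 2 through 4

3 rows:
Nate, 100000
Alice, 100000
Tina, 100000


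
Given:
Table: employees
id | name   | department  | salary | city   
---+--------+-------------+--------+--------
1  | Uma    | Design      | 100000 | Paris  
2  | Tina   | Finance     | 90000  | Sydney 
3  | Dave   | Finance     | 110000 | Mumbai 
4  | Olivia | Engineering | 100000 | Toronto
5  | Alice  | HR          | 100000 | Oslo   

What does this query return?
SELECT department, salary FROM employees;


Projecting columns: department, salary

5 rows:
Design, 100000
Finance, 90000
Finance, 110000
Engineering, 100000
HR, 100000


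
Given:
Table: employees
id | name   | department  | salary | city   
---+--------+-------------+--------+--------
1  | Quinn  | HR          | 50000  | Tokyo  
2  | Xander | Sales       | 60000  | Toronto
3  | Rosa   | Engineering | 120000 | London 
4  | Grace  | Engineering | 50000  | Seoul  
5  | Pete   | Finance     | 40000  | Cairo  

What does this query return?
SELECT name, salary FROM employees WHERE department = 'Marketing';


Filtering: department = 'Marketing'
Matching rows: 0

Empty result set (0 rows)


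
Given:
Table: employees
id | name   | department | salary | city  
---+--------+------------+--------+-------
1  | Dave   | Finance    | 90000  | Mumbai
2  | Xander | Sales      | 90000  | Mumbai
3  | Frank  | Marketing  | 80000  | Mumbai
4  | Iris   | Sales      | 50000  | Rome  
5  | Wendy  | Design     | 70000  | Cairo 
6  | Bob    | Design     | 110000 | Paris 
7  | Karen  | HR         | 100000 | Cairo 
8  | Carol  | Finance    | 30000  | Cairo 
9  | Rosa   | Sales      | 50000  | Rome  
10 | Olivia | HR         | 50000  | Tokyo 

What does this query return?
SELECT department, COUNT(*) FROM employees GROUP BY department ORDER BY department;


Assigning each row to its department group:
  Dave -> Finance
  Xander -> Sales
  Frank -> Marketing
  Iris -> Sales
  Wendy -> Design
  Bob -> Design
  Karen -> HR
  Carol -> Finance
  Rosa -> Sales
  Olivia -> HR


5 groups:
Design, 2
Finance, 2
HR, 2
Marketing, 1
Sales, 3


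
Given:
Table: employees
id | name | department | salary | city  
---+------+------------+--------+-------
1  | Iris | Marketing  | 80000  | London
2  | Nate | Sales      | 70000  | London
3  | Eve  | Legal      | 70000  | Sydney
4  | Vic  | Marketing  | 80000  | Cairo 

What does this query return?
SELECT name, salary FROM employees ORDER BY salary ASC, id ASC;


Sorting by salary ASC, then id ASC for ties

4 rows:
Nate, 70000
Eve, 70000
Iris, 80000
Vic, 80000


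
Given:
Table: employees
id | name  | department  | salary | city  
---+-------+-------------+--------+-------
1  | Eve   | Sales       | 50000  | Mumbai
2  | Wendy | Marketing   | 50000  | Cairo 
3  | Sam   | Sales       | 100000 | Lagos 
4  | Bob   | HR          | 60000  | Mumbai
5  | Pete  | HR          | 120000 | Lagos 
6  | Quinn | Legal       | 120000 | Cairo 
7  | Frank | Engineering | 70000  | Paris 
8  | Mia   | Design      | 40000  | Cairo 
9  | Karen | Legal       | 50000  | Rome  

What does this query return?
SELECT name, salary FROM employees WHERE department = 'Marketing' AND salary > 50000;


Filtering: department = 'Marketing' AND salary > 50000
Matching: 0 rows

Empty result set (0 rows)


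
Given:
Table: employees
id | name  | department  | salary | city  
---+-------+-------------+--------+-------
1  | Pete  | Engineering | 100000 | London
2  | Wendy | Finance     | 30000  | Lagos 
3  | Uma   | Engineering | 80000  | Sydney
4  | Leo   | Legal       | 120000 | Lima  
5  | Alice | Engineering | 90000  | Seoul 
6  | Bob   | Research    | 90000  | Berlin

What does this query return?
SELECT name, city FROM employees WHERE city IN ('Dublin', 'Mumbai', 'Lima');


Filtering: city IN ('Dublin', 'Mumbai', 'Lima')
Matching: 1 rows

1 rows:
Leo, Lima


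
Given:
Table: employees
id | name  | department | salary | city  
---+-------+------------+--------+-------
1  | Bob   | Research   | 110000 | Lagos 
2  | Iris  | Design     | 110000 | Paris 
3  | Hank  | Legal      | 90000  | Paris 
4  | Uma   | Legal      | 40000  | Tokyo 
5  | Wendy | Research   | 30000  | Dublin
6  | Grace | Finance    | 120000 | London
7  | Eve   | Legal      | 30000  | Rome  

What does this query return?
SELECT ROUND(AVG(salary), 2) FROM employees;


SUM(salary) = 530000
COUNT = 7
ROUND(AVG, 2) = ROUND(530000 / 7, 2) = 75714.29

75714.29


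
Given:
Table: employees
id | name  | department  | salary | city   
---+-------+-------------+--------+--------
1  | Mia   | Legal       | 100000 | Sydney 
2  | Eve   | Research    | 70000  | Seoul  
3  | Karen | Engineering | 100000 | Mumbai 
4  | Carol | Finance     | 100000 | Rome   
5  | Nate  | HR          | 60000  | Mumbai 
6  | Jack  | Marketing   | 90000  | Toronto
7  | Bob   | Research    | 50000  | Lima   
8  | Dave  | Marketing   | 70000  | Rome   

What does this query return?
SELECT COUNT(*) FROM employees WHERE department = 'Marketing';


Counting rows where department = 'Marketing'
  Jack -> MATCH
  Dave -> MATCH


2


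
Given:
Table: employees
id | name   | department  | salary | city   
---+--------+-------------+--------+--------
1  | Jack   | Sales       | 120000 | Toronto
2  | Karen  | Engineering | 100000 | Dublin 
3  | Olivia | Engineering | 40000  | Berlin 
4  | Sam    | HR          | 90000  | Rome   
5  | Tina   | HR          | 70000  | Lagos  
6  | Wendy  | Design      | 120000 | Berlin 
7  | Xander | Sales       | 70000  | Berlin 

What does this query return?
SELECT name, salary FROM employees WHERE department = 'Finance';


Filtering: department = 'Finance'
Matching rows: 0

Empty result set (0 rows)


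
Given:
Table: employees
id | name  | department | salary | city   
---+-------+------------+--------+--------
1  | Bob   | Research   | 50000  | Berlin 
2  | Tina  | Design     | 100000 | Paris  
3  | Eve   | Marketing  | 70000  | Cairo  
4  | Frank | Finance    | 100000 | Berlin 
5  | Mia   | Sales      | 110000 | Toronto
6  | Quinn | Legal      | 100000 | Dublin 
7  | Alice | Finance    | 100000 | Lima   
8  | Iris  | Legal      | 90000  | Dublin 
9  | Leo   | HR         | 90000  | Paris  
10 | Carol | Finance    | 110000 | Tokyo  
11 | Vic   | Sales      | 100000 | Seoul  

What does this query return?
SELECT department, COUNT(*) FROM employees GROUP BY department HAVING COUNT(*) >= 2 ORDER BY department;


Groups with count >= 2:
  Finance: 3 -> PASS
  Legal: 2 -> PASS
  Sales: 2 -> PASS
  Design: 1 -> filtered out
  HR: 1 -> filtered out
  Marketing: 1 -> filtered out
  Research: 1 -> filtered out


3 groups:
Finance, 3
Legal, 2
Sales, 2


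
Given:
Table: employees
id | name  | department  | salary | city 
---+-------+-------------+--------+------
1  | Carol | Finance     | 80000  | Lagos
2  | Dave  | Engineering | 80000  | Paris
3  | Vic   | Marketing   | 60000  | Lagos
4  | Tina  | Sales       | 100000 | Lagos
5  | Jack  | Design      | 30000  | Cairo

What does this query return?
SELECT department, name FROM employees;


Projecting columns: department, name

5 rows:
Finance, Carol
Engineering, Dave
Marketing, Vic
Sales, Tina
Design, Jack


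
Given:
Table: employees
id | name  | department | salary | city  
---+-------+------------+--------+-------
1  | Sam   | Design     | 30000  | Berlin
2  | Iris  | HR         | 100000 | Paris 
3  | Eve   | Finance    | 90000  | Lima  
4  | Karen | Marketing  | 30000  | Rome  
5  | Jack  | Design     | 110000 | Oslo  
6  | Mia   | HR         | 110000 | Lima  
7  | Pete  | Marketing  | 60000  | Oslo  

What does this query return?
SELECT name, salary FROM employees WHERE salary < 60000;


Filtering: salary < 60000
Matching: 2 rows

2 rows:
Sam, 30000
Karen, 30000


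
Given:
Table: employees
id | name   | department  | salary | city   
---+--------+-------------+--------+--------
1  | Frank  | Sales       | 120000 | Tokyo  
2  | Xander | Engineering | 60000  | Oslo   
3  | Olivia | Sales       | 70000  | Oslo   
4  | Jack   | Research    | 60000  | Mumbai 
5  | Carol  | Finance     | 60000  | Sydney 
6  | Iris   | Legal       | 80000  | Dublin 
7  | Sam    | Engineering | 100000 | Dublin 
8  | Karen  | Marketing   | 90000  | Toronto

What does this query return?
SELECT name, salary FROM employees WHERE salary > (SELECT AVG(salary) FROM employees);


Subquery: AVG(salary) = 80000.0
Filtering: salary > 80000.0
  Frank (120000) -> MATCH
  Sam (100000) -> MATCH
  Karen (90000) -> MATCH


3 rows:
Frank, 120000
Sam, 100000
Karen, 90000


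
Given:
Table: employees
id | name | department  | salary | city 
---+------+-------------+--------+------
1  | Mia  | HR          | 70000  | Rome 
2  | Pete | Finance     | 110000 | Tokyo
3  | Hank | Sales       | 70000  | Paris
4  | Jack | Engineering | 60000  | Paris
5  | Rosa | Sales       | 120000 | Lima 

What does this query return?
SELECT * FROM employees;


SELECT * returns all 5 rows with all columns

5 rows:
1, Mia, HR, 70000, Rome
2, Pete, Finance, 110000, Tokyo
3, Hank, Sales, 70000, Paris
4, Jack, Engineering, 60000, Paris
5, Rosa, Sales, 120000, Lima


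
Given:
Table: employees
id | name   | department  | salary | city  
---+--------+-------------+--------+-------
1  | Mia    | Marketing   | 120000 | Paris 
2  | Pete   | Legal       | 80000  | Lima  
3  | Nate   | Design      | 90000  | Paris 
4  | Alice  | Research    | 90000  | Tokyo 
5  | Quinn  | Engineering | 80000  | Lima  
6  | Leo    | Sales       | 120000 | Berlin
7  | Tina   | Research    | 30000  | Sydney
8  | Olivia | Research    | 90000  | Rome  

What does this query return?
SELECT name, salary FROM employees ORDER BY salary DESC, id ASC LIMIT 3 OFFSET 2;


Sort by salary DESC (id ASC tiebreak), then skip 2 and take 3
Rows 3 through 5

3 rows:
Nate, 90000
Alice, 90000
Olivia, 90000


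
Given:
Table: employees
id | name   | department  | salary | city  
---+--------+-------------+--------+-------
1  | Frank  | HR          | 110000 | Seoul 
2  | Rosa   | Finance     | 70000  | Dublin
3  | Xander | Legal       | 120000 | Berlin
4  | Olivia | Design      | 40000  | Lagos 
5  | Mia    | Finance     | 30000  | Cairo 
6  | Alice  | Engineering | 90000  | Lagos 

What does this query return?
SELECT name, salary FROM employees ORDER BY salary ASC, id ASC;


Sorting by salary ASC, then id ASC for ties

6 rows:
Mia, 30000
Olivia, 40000
Rosa, 70000
Alice, 90000
Frank, 110000
Xander, 120000


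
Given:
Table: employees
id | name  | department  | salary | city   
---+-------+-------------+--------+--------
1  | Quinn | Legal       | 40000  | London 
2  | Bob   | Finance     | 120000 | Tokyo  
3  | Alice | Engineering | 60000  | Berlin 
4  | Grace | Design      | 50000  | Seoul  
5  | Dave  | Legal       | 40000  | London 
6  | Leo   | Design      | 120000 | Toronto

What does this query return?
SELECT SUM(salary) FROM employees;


SUM(salary) = 40000 + 120000 + 60000 + 50000 + 40000 + 120000 = 430000

430000


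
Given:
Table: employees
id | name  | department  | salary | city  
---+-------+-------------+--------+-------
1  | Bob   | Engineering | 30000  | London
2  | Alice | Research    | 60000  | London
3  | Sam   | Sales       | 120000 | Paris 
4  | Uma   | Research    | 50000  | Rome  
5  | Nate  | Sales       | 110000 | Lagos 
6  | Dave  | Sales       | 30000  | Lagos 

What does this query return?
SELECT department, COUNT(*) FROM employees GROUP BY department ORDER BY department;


Assigning each row to its department group:
  Bob -> Engineering
  Alice -> Research
  Sam -> Sales
  Uma -> Research
  Nate -> Sales
  Dave -> Sales


3 groups:
Engineering, 1
Research, 2
Sales, 3


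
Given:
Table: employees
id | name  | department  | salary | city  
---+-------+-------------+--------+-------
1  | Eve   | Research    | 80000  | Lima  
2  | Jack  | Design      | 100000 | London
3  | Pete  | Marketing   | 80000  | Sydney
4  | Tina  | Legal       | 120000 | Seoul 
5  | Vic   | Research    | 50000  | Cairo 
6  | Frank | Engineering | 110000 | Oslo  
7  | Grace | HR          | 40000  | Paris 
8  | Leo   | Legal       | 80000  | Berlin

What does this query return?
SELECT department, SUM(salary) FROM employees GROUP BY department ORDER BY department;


Summing salary within each department:
  Design: 100000 = 100000
  Engineering: 110000 = 110000
  HR: 40000 = 40000
  Legal: 120000 + 80000 = 200000
  Marketing: 80000 = 80000
  Research: 80000 + 50000 = 130000


6 groups:
Design, 100000
Engineering, 110000
HR, 40000
Legal, 200000
Marketing, 80000
Research, 130000


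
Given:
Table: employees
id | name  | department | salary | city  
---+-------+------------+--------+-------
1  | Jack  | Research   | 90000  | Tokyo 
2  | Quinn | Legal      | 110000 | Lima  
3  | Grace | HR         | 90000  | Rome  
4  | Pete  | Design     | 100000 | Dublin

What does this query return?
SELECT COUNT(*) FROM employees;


COUNT(*) counts all rows

4


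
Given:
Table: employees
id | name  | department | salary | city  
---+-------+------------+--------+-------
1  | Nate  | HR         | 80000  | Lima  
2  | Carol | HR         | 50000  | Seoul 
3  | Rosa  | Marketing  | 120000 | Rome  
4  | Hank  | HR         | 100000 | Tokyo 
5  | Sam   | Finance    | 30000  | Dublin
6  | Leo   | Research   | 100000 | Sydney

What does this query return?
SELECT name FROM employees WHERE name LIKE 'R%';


LIKE 'R%' matches names starting with 'R'
Matching: 1

1 rows:
Rosa


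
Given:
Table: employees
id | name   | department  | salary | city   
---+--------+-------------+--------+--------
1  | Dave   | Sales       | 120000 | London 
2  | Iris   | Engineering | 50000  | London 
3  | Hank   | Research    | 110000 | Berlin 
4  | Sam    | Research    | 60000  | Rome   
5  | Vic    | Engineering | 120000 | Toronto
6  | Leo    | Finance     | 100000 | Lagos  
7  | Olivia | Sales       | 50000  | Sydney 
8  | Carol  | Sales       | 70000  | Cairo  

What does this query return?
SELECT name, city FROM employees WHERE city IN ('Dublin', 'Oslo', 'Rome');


Filtering: city IN ('Dublin', 'Oslo', 'Rome')
Matching: 1 rows

1 rows:
Sam, Rome


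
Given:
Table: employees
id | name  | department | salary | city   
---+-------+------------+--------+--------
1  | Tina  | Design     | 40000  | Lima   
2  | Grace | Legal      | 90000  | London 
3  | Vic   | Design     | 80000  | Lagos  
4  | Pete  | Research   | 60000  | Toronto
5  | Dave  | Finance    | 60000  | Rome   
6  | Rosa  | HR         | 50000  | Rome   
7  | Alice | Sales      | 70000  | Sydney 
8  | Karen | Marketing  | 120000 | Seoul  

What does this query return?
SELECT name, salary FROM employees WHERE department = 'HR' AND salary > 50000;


Filtering: department = 'HR' AND salary > 50000
Matching: 0 rows

Empty result set (0 rows)


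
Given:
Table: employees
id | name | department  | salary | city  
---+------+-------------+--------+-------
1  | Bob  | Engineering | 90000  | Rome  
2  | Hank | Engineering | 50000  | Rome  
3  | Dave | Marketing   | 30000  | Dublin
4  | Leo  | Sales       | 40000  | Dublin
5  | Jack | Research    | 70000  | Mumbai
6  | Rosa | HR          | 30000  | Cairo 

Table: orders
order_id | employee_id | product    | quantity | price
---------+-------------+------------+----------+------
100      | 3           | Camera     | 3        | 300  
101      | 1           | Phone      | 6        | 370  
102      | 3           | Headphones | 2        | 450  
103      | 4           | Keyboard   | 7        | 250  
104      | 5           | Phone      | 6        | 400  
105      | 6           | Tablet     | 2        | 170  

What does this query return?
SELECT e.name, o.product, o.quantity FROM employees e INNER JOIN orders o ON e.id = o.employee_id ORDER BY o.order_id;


Joining employees.id = orders.employee_id:
  employee Dave (id=3) -> order Camera
  employee Bob (id=1) -> order Phone
  employee Dave (id=3) -> order Headphones
  employee Leo (id=4) -> order Keyboard
  employee Jack (id=5) -> order Phone
  employee Rosa (id=6) -> order Tablet


6 rows:
Dave, Camera, 3
Bob, Phone, 6
Dave, Headphones, 2
Leo, Keyboard, 7
Jack, Phone, 6
Rosa, Tablet, 2
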